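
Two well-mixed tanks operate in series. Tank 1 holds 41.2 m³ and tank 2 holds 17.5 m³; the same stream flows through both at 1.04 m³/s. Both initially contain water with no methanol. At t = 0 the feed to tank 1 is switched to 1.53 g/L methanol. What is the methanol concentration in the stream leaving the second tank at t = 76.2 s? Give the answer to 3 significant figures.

Time constants: τᵢ = Vᵢ/Q for each well-mixed tank.
τ₁ = 41.2/1.04 = 39.615 s; τ₂ = 17.5/1.04 = 16.827 s.
Solving the cascade with C₁(0)=C₂(0)=0 gives C₂(t) = C_in[1 − (τ₁ e^(−t/τ₁) − τ₂ e^(−t/τ₂))/(τ₁ − τ₂)].
At t = 76.2: e^(−t/τ₁) = 0.14610, e^(−t/τ₂) = 0.010797.
C₂ = 1.53·[1 − (39.615·0.14610 − 16.827·0.010797)/(22.788)] = 1.53·0.75400 = 1.1536 g/L.

1.15 g/L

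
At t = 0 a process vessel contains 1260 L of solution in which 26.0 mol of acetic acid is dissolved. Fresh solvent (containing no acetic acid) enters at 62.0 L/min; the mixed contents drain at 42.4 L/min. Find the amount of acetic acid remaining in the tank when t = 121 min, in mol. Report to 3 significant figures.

Total volume: dV/dt = Q_in − Q_out = 19.600 L/min, so V(t) = 1260 + 19.600 t and V(121) = 3631.6 L.
No acetic acid enters, so dm/dt = −Q_out · (m/V).
Separate: dm/m = −Q_out dt/V(t) ⇒ ln(m/m₀) = −(Q_out/(Q_in−Q_out)) ln(V/V₀).
m = m₀ (V₀/V)^(Q_out/(Q_in−Q_out)) = 26.0 × (1260/3631.6)^(2.1633) = 2.6331 mol.

2.63 mol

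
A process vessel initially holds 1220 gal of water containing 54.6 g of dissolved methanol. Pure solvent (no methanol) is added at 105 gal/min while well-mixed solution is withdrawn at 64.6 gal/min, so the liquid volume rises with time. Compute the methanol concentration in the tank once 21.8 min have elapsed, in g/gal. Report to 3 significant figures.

Let m(t) be the amount of methanol. Volume: V(t) = V₀ + (Q_in − Q_out) t = 1220 + 40.400 t; V(21.8) = 2100.7 gal.
Solute balance: dm/dt = 0 − Q_out C = −Q_out m/V(t).
Separate: dm/m = −Q_out dt/V(t) ⇒ ln(m/m₀) = −(Q_out/(Q_in−Q_out)) ln(V/V₀).
m = m₀ (V₀/V)^(Q_out/(Q_in−Q_out)) = 54.6 × (1220/2100.7)^(1.5990) = 22.899 g.
C = m/V = 22.899/2100.7 = 0.010900 g/gal.

0.0109 g/gal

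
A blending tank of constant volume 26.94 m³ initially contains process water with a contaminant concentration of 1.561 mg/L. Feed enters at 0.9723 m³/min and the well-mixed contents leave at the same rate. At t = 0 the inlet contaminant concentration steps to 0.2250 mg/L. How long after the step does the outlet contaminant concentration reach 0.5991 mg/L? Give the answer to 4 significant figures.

Mass balance on the solute (V constant): V dC/dt = Q(C_in − C), so τ = V/Q = 27.7075 min.
C(t) = C_in + (C₀ − C_in) e^(−t/τ). Set C = 0.5991 and solve for t:
e^(−t/τ) = (C − C_in)/(C₀ − C_in) = (0.5991 − 0.2250)/(1.561 − 0.2250) = 0.280015
t = −τ ln(…) = 27.7075 × 1.27291 = 35.2692 min.

35.27 min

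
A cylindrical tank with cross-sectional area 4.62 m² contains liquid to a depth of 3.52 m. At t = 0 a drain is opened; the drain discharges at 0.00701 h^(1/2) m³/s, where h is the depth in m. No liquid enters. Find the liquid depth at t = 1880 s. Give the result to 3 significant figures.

0.202 m

Unsteady balance on liquid volume: A dh/dt = −0.00701 √h.
This is separable: 2 d(√h)/dt = −0.00701/A, so √h = √h₀ − (0.00701/(2A)) t.
√h = √3.52 − 0.00701·1880/(2·4.62) = 1.8762 − 1.4263 = 0.44989.
h = 0.44989² = 0.20240 m.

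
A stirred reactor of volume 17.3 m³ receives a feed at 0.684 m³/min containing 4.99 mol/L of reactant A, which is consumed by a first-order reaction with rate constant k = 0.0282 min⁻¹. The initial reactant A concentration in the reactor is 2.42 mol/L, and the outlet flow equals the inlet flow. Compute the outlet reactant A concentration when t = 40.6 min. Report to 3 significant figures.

2.88 mol/L

Accumulation = in − out − consumed: V dC/dt = Q C_in − Q C − k V C.
This is linear with rate a = Q/V + k = 0.067738 min⁻¹.
C_ss = Q C_in/(Q + kV) = 2.9126 mol/L; C(t) = C_ss + (C₀ − C_ss) e^(−a t).
C(40.6) = 2.9126 + (-0.49260)·e^(−0.067738·40.6) = 2.9126 + (-0.49260)·0.063919 = 2.8811 mol/L.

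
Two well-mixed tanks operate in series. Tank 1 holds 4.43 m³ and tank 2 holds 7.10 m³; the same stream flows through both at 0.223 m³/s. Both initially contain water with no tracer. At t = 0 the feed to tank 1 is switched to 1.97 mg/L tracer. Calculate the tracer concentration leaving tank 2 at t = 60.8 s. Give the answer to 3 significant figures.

1.35 mg/L

Each tank obeys Vᵢ dCᵢ/dt = Q(Cᵢ₋₁ − Cᵢ), so τᵢ = Vᵢ/Q.
τ₁ = 4.43/0.223 = 19.865 s; τ₂ = 7.10/0.223 = 31.839 s.
Solving the cascade with C₁(0)=C₂(0)=0 gives C₂(t) = C_in[1 − (τ₁ e^(−t/τ₁) − τ₂ e^(−t/τ₂))/(τ₁ − τ₂)].
At t = 60.8: e^(−t/τ₁) = 0.046860, e^(−t/τ₂) = 0.14813.
C₂ = 1.97·[1 − (19.865·0.046860 − 31.839·0.14813)/(-11.973)] = 1.97·0.68383 = 1.3472 mg/L.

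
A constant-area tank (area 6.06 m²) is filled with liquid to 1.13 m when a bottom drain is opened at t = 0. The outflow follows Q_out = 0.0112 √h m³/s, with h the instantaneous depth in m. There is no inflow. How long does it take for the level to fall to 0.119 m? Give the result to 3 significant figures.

With no inflow, A dh/dt = −0.0112 √h.
∫ h^(−1/2) dh = −(0.0112/A) ∫ dt, giving 2√h = 2√h₀ − (0.0112/A) t.
t = 2A(√h₀ − √h)/0.0112 = 2·6.06·(√1.13 − √0.119)/0.0112
  = 12.120 × (1.0630 − 0.34496) / 0.0112 = 777.03 s.

777 s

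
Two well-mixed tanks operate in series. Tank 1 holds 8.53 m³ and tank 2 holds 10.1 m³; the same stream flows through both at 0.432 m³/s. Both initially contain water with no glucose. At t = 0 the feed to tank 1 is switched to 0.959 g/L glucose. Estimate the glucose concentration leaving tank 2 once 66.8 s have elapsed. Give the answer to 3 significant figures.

0.782 g/L

Species balance on tank i: dCᵢ/dt = (Cᵢ₋₁ − Cᵢ)/τᵢ with τᵢ = Vᵢ/Q.
τ₁ = 8.53/0.432 = 19.745 s; τ₂ = 10.1/0.432 = 23.380 s.
Tank 1: C₁ = C_in(1 − e^(−t/τ₁)). Tank 2 (τ₁ ≠ τ₂): C₂ = C_in[1 − (τ₁ e^(−t/τ₁) − τ₂ e^(−t/τ₂))/(τ₁ − τ₂)].
At t = 66.8: e^(−t/τ₁) = 0.033943, e^(−t/τ₂) = 0.057430.
C₂ = 0.959·[1 − (19.745·0.033943 − 23.380·0.057430)/(-3.6343)] = 0.959·0.81496 = 0.78155 g/L.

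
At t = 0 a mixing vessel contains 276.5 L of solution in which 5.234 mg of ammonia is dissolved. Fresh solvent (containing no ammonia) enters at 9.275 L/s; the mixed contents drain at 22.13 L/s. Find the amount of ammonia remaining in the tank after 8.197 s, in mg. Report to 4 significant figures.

2.291 mg

Total volume: dV/dt = Q_in − Q_out = -12.8550 L/s, so V(t) = 276.5 − 12.8550 t and V(8.197) = 171.128 L.
Species balance (pure solvent in): dm/dt = −Q_out · m/V(t).
dm/m = −Q_out dt/(V₀ − 12.8550 t); integrating gives ln(m/m₀) = −(Q_out/(Q_in−Q_out)) ln(V/V₀).
m = m₀ (V₀/V)^(Q_out/(Q_in−Q_out)) = 5.234 × (276.5/171.128)^(-1.72151) = 2.29147 mg.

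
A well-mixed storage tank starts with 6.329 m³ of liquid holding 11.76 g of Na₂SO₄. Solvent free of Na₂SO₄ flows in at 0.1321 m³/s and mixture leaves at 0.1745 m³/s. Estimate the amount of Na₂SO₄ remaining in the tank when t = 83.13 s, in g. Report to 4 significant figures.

Total volume: dV/dt = Q_in − Q_out = -0.0424000 m³/s, so V(t) = 6.329 − 0.0424000 t and V(83.13) = 2.80429 m³.
Species balance (pure solvent in): dm/dt = −Q_out · m/V(t).
Separate: dm/m = −Q_out dt/V(t) ⇒ ln(m/m₀) = −(Q_out/(Q_in−Q_out)) ln(V/V₀).
m = m₀ (V₀/V)^(Q_out/(Q_in−Q_out)) = 11.76 × (6.329/2.80429)^(-4.11557) = 0.412575 g.

0.4126 g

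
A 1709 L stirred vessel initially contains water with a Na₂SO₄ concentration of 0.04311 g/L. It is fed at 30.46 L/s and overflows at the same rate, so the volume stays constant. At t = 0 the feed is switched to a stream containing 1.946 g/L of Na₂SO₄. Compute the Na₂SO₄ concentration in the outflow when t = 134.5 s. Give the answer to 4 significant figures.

Accumulation = in − out for the solute gives V dC/dt = Q(C_in − C).
Rewrite as dC/dt + C/τ = C_in/τ, τ = V/Q = 56.1064 s.
Integrating: C(t) = C_in + (C₀ − C_in) e^(−t/τ).
C(134.5) = 1.946 + (0.04311 − 1.946)·e^(−134.5/56.1064) = 1.946 + (-1.90289)·0.0909694 = 1.77290 g/L.

1.773 g/L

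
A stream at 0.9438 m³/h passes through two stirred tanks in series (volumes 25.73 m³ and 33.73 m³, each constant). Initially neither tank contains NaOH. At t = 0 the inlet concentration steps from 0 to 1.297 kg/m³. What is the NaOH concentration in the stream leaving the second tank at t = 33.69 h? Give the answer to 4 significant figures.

Time constants: τᵢ = Vᵢ/Q for each well-mixed tank.
τ₁ = 25.73/0.9438 = 27.2621 h; τ₂ = 33.73/0.9438 = 35.7385 h.
Solving the cascade with C₁(0)=C₂(0)=0 gives C₂(t) = C_in[1 − (τ₁ e^(−t/τ₁) − τ₂ e^(−t/τ₂))/(τ₁ − τ₂)].
At t = 33.69: e^(−t/τ₁) = 0.290608, e^(−t/τ₂) = 0.389582.
C₂ = 1.297·[1 − (27.2621·0.290608 − 35.7385·0.389582)/(-8.47637)] = 1.297·0.292093 = 0.378844 kg/m³.

0.3788 kg/m³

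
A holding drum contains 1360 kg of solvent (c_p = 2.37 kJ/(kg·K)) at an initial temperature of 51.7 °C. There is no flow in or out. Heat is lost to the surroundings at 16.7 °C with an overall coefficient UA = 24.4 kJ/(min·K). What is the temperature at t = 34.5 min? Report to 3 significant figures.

43.7 °C

First-law balance (no shaft work): M c_p dT/dt = −UA(T − T_amb).
dT/dt = (T_ss − T)/τ with T_ss = T_amb = 16.700 °C, τ = M c_p/UA = 1360·2.37/24.4 = 132.10 min.
Solution: T(t) = T_ss + (T₀ − T_ss) e^(−t/τ).
T(34.5) = 16.700 + (35.000)·0.77015 = 43.655 °C.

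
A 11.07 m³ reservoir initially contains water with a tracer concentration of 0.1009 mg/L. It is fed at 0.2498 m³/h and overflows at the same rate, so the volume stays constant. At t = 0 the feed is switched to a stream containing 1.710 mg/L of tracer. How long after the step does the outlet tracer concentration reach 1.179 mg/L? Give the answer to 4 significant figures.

49.13 h

Species balance on the tank: V dC/dt = Q(C_in − C), so τ = V/Q = 44.3155 h.
C(t) = C_in + (C₀ − C_in) e^(−t/τ). Set C = 1.179 and solve for t:
e^(−t/τ) = (C − C_in)/(C₀ − C_in) = (1.179 − 1.710)/(0.1009 − 1.710) = 0.329998
t = −τ ln(…) = 44.3155 × 1.10867 = 49.1311 h.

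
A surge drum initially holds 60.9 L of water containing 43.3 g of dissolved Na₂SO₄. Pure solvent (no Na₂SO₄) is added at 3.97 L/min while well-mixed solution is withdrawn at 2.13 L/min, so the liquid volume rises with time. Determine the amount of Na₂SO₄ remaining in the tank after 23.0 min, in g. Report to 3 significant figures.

23.5 g

Total volume: dV/dt = Q_in − Q_out = 1.8400 L/min, so V(t) = 60.9 + 1.8400 t and V(23.0) = 103.22 L.
Solute balance: dm/dt = 0 − Q_out C = −Q_out m/V(t).
dm/m = −Q_out dt/(V₀ + 1.8400 t); integrating gives ln(m/m₀) = −(Q_out/(Q_in−Q_out)) ln(V/V₀).
m = m₀ (V₀/V)^(Q_out/(Q_in−Q_out)) = 43.3 × (60.9/103.22)^(1.1576) = 23.509 g.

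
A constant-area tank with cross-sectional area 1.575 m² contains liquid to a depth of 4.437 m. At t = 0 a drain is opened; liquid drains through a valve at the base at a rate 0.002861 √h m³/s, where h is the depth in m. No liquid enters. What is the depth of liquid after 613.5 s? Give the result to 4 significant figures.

2.400 m

With no inflow, A dh/dt = −0.002861 √h.
This is separable: 2 d(√h)/dt = −0.002861/A, so √h = √h₀ − (0.002861/(2A)) t.
√h = √4.437 − 0.002861·613.5/(2·1.575) = 2.10642 − 0.557214 = 1.54920.
h = 1.54920² = 2.40004 m.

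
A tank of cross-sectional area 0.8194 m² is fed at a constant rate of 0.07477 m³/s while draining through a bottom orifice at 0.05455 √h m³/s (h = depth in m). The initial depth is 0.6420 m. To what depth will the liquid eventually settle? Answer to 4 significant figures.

1.879 m

Volume balance on the tank: A dh/dt = Q_in − 0.05455 √h. At steady state dh/dt = 0:
Q_in = 0.05455 √h_ss ⇒ √h_ss = 0.07477/0.05455 = 1.37067.
h_ss = 1.37067² = 1.87873 m. (Since h₀ = 0.6420 m < h_ss, the level will rise toward this value.)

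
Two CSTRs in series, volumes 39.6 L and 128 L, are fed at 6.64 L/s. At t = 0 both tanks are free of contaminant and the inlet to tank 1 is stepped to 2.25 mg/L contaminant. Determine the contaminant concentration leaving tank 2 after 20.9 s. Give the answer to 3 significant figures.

1.18 mg/L

Each tank obeys Vᵢ dCᵢ/dt = Q(Cᵢ₋₁ − Cᵢ), so τᵢ = Vᵢ/Q.
τ₁ = 39.6/6.64 = 5.9639 s; τ₂ = 128/6.64 = 19.277 s.
Solving the cascade with C₁(0)=C₂(0)=0 gives C₂(t) = C_in[1 − (τ₁ e^(−t/τ₁) − τ₂ e^(−t/τ₂))/(τ₁ − τ₂)].
At t = 20.9: e^(−t/τ₁) = 0.030063, e^(−t/τ₂) = 0.33818.
C₂ = 2.25·[1 − (5.9639·0.030063 − 19.277·0.33818)/(-13.313)] = 2.25·0.52380 = 1.1786 mg/L.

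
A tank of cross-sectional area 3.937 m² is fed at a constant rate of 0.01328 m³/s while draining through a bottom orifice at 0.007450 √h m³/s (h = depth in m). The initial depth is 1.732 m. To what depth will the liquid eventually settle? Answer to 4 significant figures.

Level balance: A dh/dt = 0.01328 − 0.007450 √h. Setting dh/dt = 0:
Q_in = 0.007450 √h_ss ⇒ √h_ss = 0.01328/0.007450 = 1.78255.
h_ss = 1.78255² = 3.17749 m. (Since h₀ = 1.732 m < h_ss, the level will rise toward this value.)

3.177 m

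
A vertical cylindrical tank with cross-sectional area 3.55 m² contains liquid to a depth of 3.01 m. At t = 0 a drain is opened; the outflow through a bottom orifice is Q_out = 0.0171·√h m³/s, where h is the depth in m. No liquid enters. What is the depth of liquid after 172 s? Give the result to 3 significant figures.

A dh/dt = −Q_out = −0.0171 √h.
This is separable: 2 d(√h)/dt = −0.0171/A, so √h = √h₀ − (0.0171/(2A)) t.
√h = √3.01 − 0.0171·172/(2·3.55) = 1.7349 − 0.41425 = 1.3207.
h = 1.3207² = 1.7442 m.

1.74 m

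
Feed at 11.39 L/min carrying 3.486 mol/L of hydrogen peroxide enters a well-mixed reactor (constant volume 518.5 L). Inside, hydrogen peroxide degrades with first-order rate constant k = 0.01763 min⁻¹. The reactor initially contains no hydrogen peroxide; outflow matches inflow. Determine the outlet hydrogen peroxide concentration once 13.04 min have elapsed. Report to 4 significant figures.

Species balance: V dC/dt = Q C_in − Q C − k V C.
This is linear with rate a = Q/V + k = 0.0395972 min⁻¹.
C_ss = Q C_in/(Q + kV) = 1.93392 mol/L; C(t) = C_ss + (C₀ − C_ss) e^(−a t).
C(13.04) = 1.93392 + (-1.93392)·e^(−0.0395972·13.04) = 1.93392 + (-1.93392)·0.596696 = 0.779956 mol/L.

0.7800 mol/L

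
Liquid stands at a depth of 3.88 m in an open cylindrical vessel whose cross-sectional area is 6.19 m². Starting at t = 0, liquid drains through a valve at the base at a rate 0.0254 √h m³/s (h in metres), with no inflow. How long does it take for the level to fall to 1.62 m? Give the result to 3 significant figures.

A dh/dt = −Q_out = −0.0254 √h.
∫ h^(−1/2) dh = −(0.0254/A) ∫ dt, giving 2√h = 2√h₀ − (0.0254/A) t.
t = 2A(√h₀ − √h)/0.0254 = 2·6.19·(√3.88 − √1.62)/0.0254
  = 12.380 × (1.9698 − 1.2728) / 0.0254 = 339.71 s.

340 s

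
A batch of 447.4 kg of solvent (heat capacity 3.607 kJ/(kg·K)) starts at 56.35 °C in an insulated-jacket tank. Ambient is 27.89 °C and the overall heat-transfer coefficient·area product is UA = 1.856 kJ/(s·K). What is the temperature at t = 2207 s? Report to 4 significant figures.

Heat balance on the well-mixed liquid: M c_p dT/dt = −UA(T − T_amb).
dT/dt = (T_ss − T)/τ with T_ss = T_amb = 27.8900 °C, τ = M c_p/UA = 447.4·3.607/1.856 = 869.489 s.
Solution: T(t) = T_ss + (T₀ − T_ss) e^(−t/τ).
T(2207) = 27.8900 + (28.4600)·0.0790028 = 30.1384 °C.

30.14 °C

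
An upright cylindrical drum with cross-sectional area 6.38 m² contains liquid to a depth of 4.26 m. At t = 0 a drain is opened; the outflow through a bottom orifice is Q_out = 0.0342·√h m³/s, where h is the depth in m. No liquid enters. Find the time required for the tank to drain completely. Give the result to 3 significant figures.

770 s

Unsteady balance on liquid volume: A dh/dt = −0.0342 √h.
This is separable: 2 d(√h)/dt = −0.0342/A, so √h = √h₀ − (0.0342/(2A)) t.
Tank is empty when √h = 0: t_empty = 2A√h₀/0.0342.
t_empty = 2·6.38·√4.26/0.0342 = 12.760·2.0640/0.0342 = 770.07 s.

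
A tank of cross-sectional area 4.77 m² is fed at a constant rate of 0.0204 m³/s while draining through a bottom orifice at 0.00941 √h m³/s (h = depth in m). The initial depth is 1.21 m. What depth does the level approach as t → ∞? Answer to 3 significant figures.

Volume balance on the tank: A dh/dt = Q_in − 0.00941 √h. At steady state dh/dt = 0:
Q_in = 0.00941 √h_ss ⇒ √h_ss = 0.0204/0.00941 = 2.1679.
h_ss = 2.1679² = 4.6998 m. (Since h₀ = 1.21 m < h_ss, the level will rise toward this value.)

4.70 m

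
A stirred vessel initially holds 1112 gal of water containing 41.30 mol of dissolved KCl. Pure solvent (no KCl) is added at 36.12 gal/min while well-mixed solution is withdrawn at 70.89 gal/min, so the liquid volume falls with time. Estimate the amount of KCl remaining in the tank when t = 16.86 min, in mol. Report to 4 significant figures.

8.968 mol

Total volume: dV/dt = Q_in − Q_out = -34.7700 gal/min, so V(t) = 1112 − 34.7700 t and V(16.86) = 525.778 gal.
Species balance (pure solvent in): dm/dt = −Q_out · m/V(t).
Separate: dm/m = −Q_out dt/V(t) ⇒ ln(m/m₀) = −(Q_out/(Q_in−Q_out)) ln(V/V₀).
m = m₀ (V₀/V)^(Q_out/(Q_in−Q_out)) = 41.30 × (1112/525.778)^(-2.03883) = 8.96839 mol.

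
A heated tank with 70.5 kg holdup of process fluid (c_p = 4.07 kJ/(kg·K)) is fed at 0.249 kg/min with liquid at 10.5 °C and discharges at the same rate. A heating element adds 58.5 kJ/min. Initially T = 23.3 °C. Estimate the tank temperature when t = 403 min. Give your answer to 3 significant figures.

57.4 °C

First-law balance (no shaft work): M c_p dT/dt = ṁ c_p (T_in − T) + 58.5.
Rearrange: dT/dt = (T_ss − T)/τ with τ = M/ṁ = 283.13 min and T_ss = T_in + Q̇/(ṁ c_p) = 68.225 °C.
This is linear first-order; T(t) = T_ss + (T₀ − T_ss) e^(−t/τ).
T(403) = 68.225 + (-44.925)·e^(−403/283.13) = 68.225 + (-44.925)·0.24090 = 57.402 °C.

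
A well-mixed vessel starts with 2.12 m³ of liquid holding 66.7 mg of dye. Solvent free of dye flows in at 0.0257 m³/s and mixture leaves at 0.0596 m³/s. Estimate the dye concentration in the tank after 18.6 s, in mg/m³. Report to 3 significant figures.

Let m(t) be the amount of dye. Volume: V(t) = V₀ + (Q_in − Q_out) t = 2.12 − 0.033900 t; V(18.6) = 1.4895 m³.
Species balance (pure solvent in): dm/dt = −Q_out · m/V(t).
Separate: dm/m = −Q_out dt/V(t) ⇒ ln(m/m₀) = −(Q_out/(Q_in−Q_out)) ln(V/V₀).
m = m₀ (V₀/V)^(Q_out/(Q_in−Q_out)) = 66.7 × (2.12/1.4895)^(-1.7581) = 35.859 mg.
C = m/V = 35.859/1.4895 = 24.075 mg/m³.

24.1 mg/m³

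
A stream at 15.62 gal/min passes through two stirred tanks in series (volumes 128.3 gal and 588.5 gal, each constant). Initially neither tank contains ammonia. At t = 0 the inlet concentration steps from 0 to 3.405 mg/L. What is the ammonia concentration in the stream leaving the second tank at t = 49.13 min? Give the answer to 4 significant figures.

Each tank obeys Vᵢ dCᵢ/dt = Q(Cᵢ₋₁ − Cᵢ), so τᵢ = Vᵢ/Q.
τ₁ = 128.3/15.62 = 8.21383 min; τ₂ = 588.5/15.62 = 37.6761 min.
Tank 1: C₁ = C_in(1 − e^(−t/τ₁)). Tank 2 (τ₁ ≠ τ₂): C₂ = C_in[1 − (τ₁ e^(−t/τ₁) − τ₂ e^(−t/τ₂))/(τ₁ − τ₂)].
At t = 49.13: e^(−t/τ₁) = 0.00252535, e^(−t/τ₂) = 0.271441.
C₂ = 3.405·[1 − (8.21383·0.00252535 − 37.6761·0.271441)/(-29.4622)] = 3.405·0.653588 = 2.22547 mg/L.

2.225 mg/L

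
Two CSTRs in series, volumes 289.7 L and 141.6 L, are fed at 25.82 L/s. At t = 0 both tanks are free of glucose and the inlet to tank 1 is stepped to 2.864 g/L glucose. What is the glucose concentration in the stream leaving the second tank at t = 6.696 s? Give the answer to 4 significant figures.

Time constants: τᵢ = Vᵢ/Q for each well-mixed tank.
τ₁ = 289.7/25.82 = 11.2200 s; τ₂ = 141.6/25.82 = 5.48412 s.
Solving the cascade with C₁(0)=C₂(0)=0 gives C₂(t) = C_in[1 − (τ₁ e^(−t/τ₁) − τ₂ e^(−t/τ₂))/(τ₁ − τ₂)].
At t = 6.696: e^(−t/τ₁) = 0.550575, e^(−t/τ₂) = 0.294941.
C₂ = 2.864·[1 − (11.2200·0.550575 − 5.48412·0.294941)/(5.73586)] = 2.864·0.205011 = 0.587151 g/L.

0.5872 g/L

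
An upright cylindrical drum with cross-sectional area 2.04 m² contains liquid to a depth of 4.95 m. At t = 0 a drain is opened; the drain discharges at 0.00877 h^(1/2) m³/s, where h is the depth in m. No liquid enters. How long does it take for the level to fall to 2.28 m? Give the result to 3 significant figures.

333 s

A dh/dt = −Q_out = −0.00877 √h.
Separate and integrate: 2(√h − √h₀) = −(0.00877/A) t.
t = 2A(√h₀ − √h)/0.00877 = 2·2.04·(√4.95 − √2.28)/0.00877
  = 4.0800 × (2.2249 − 1.5100) / 0.00877 = 332.58 s.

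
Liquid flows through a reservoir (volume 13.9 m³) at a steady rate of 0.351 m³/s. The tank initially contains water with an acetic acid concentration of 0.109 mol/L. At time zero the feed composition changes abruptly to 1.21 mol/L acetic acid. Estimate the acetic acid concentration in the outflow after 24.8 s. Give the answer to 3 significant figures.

Unsteady species balance (constant V, well mixed): V dC/dt = Q(C_in − C).
Rewrite as dC/dt + C/τ = C_in/τ, τ = V/Q = 39.601 s.
Integrating: C(t) = C_in + (C₀ − C_in) e^(−t/τ).
C(24.8) = 1.21 + (0.109 − 1.21)·e^(−24.8/39.601) = 1.21 + (-1.1010)·0.53460 = 0.62141 mol/L.

0.621 mol/L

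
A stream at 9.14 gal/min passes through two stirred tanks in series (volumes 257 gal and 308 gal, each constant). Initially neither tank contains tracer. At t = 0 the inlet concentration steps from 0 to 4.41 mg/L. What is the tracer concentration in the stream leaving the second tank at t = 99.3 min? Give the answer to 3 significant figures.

Time constants: τᵢ = Vᵢ/Q for each well-mixed tank.
τ₁ = 257/9.14 = 28.118 min; τ₂ = 308/9.14 = 33.698 min.
Solving the cascade with C₁(0)=C₂(0)=0 gives C₂(t) = C_in[1 − (τ₁ e^(−t/τ₁) − τ₂ e^(−t/τ₂))/(τ₁ − τ₂)].
At t = 99.3: e^(−t/τ₁) = 0.029260, e^(−t/τ₂) = 0.052510.
C₂ = 4.41·[1 − (28.118·0.029260 − 33.698·0.052510)/(-5.5799)] = 4.41·0.83033 = 3.6618 mg/L.

3.66 mg/L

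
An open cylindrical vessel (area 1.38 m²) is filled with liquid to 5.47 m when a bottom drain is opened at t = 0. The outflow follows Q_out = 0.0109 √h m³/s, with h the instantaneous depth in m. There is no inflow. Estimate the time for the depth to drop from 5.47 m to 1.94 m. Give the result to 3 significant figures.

A dh/dt = −Q_out = −0.0109 √h.
Separate and integrate: 2(√h − √h₀) = −(0.0109/A) t.
t = 2A(√h₀ − √h)/0.0109 = 2·1.38·(√5.47 − √1.94)/0.0109
  = 2.7600 × (2.3388 − 1.3928) / 0.0109 = 239.53 s.

240 s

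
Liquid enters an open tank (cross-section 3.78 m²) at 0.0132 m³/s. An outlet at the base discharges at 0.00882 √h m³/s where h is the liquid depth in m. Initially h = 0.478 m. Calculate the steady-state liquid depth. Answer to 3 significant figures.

2.24 m

Level balance: A dh/dt = 0.0132 − 0.00882 √h. Setting dh/dt = 0:
Q_in = 0.00882 √h_ss ⇒ √h_ss = 0.0132/0.00882 = 1.4966.
h_ss = 1.4966² = 2.2398 m. (Since h₀ = 0.478 m < h_ss, the level will rise toward this value.)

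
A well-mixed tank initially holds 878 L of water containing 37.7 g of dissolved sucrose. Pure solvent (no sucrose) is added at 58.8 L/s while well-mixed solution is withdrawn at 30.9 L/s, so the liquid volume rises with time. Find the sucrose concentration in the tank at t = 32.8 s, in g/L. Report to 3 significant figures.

0.00953 g/L

Let m(t) be the amount of sucrose. Volume: V(t) = V₀ + (Q_in − Q_out) t = 878 + 27.900 t; V(32.8) = 1793.1 L.
No sucrose enters, so dm/dt = −Q_out · (m/V).
dm/m = −Q_out dt/(V₀ + 27.900 t); integrating gives ln(m/m₀) = −(Q_out/(Q_in−Q_out)) ln(V/V₀).
m = m₀ (V₀/V)^(Q_out/(Q_in−Q_out)) = 37.7 × (878/1793.1)^(1.1075) = 17.095 g.
C = m/V = 17.095/1793.1 = 0.0095339 g/L.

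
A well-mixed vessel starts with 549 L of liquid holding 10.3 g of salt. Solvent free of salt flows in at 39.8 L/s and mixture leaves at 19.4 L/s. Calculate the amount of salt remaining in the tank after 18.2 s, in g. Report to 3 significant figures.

6.30 g

Let m(t) be the amount of salt. Volume: V(t) = V₀ + (Q_in − Q_out) t = 549 + 20.400 t; V(18.2) = 920.28 L.
No salt enters, so dm/dt = −Q_out · (m/V).
dm/m = −Q_out dt/(V₀ + 20.400 t); integrating gives ln(m/m₀) = −(Q_out/(Q_in−Q_out)) ln(V/V₀).
m = m₀ (V₀/V)^(Q_out/(Q_in−Q_out)) = 10.3 × (549/920.28)^(0.95098) = 6.3021 g.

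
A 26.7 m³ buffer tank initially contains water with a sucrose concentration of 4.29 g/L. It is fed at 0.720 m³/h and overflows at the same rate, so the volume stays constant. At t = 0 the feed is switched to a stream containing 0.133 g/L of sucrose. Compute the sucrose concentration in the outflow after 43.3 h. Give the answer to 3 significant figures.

1.43 g/L

Mass balance on the solute (V constant): V dC/dt = Q(C_in − C).
Time constant τ = V/Q = 26.7/0.720 = 37.083 h.
This is linear first-order; C(t) = C_in + (C₀ − C_in) e^(−t/τ).
C(43.3) = 0.133 + (4.29 − 0.133)·e^(−43.3/37.083) = 0.133 + (4.1570)·0.31110 = 1.4262 g/L.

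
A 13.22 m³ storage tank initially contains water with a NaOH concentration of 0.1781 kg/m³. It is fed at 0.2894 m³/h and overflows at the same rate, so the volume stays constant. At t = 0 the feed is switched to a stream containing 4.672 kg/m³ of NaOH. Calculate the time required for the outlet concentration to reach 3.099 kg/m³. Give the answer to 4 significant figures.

47.95 h

Transient balance on the dissolved component: V dC/dt = Q(C_in − C), so τ = V/Q = 45.6807 h.
C(t) = C_in + (C₀ − C_in) e^(−t/τ). Set C = 3.099 and solve for t:
e^(−t/τ) = (C − C_in)/(C₀ − C_in) = (3.099 − 4.672)/(0.1781 − 4.672) = 0.350030
t = −τ ln(…) = 45.6807 × 1.04974 = 47.9527 h.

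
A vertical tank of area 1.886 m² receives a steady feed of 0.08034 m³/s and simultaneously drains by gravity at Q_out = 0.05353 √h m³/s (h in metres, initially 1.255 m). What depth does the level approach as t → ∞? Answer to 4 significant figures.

Accumulation of liquid (constant cross-section A): A dh/dt = Q_in − 0.05353 √h. At steady state dh/dt = 0:
Q_in = 0.05353 √h_ss ⇒ √h_ss = 0.08034/0.05353 = 1.50084.
h_ss = 1.50084² = 2.25252 m. (Since h₀ = 1.255 m < h_ss, the level will rise toward this value.)

2.253 m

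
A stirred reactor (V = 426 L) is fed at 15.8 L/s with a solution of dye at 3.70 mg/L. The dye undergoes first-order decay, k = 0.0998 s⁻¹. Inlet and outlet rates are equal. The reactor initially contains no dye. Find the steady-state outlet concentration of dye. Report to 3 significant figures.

V dC/dt = Q(C_in − C) − k V C.
Steady state (dC/dt = 0): C_ss = Q C_in/(Q + kV) = C_in/(1 + kV/Q).
C_ss = 15.8·3.70/(15.8 + 0.0998·426) = 58.460/58.315 = 1.0025 mg/L.

1.00 mg/L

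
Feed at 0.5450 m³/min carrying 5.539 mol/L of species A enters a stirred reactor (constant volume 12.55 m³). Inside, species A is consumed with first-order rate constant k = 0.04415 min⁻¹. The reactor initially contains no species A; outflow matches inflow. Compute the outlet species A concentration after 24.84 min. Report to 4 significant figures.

Species balance: V dC/dt = Q C_in − Q C − k V C.
This is linear with rate a = Q/V + k = 0.0875763 min⁻¹.
C_ss = Q C_in/(Q + kV) = 2.74661 mol/L; C(t) = C_ss + (C₀ − C_ss) e^(−a t).
C(24.84) = 2.74661 + (-2.74661)·e^(−0.0875763·24.84) = 2.74661 + (-2.74661)·0.113563 = 2.43470 mol/L.

2.435 mol/L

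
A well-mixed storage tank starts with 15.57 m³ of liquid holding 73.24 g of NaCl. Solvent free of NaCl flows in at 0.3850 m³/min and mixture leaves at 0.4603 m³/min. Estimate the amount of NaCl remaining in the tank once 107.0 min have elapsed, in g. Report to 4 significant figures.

Total volume: dV/dt = Q_in − Q_out = -0.0753000 m³/min, so V(t) = 15.57 − 0.0753000 t and V(107.0) = 7.51290 m³.
Species balance (pure solvent in): dm/dt = −Q_out · m/V(t).
Separate: dm/m = −Q_out dt/V(t) ⇒ ln(m/m₀) = −(Q_out/(Q_in−Q_out)) ln(V/V₀).
m = m₀ (V₀/V)^(Q_out/(Q_in−Q_out)) = 73.24 × (15.57/7.51290)^(-6.11288) = 0.851407 g.

0.8514 g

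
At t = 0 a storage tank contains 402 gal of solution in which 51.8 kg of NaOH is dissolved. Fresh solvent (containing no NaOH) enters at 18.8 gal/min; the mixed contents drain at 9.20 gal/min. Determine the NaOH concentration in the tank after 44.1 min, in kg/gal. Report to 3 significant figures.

Let m(t) be the amount of NaOH. Volume: V(t) = V₀ + (Q_in − Q_out) t = 402 + 9.6000 t; V(44.1) = 825.36 gal.
No NaOH enters, so dm/dt = −Q_out · (m/V).
dm/m = −Q_out dt/(V₀ + 9.6000 t); integrating gives ln(m/m₀) = −(Q_out/(Q_in−Q_out)) ln(V/V₀).
m = m₀ (V₀/V)^(Q_out/(Q_in−Q_out)) = 51.8 × (402/825.36)^(0.95833) = 25.997 kg.
C = m/V = 25.997/825.36 = 0.031498 kg/gal.

0.0315 kg/gal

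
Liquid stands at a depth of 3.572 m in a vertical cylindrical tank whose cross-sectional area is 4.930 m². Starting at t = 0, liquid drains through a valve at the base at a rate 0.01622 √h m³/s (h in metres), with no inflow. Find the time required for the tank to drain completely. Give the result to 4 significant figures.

1149 s

Mass balance (ρ constant): A dh/dt = −0.01622 √h.
This is separable: 2 d(√h)/dt = −0.01622/A, so √h = √h₀ − (0.01622/(2A)) t.
Set h = 0: 2√h₀ = (0.01622/A) t_empty ⇒ t_empty = 2A√h₀/0.01622.
t_empty = 2·4.930·√3.572/0.01622 = 9.86000·1.88997/0.01622 = 1148.90 s.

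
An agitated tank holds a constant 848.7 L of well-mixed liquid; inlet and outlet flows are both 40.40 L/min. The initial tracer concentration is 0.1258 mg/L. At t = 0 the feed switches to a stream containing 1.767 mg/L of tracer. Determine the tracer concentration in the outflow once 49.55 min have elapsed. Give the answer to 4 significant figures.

Unsteady species balance (constant V, well mixed): V dC/dt = Q(C_in − C).
Rewrite as dC/dt + C/τ = C_in/τ, τ = V/Q = 21.0074 min.
Solution: C(t) = C_in + (C₀ − C_in) e^(−t/τ).
C(49.55) = 1.767 + (0.1258 − 1.767)·e^(−49.55/21.0074) = 1.767 + (-1.64120)·0.0945440 = 1.61183 mg/L.

1.612 mg/L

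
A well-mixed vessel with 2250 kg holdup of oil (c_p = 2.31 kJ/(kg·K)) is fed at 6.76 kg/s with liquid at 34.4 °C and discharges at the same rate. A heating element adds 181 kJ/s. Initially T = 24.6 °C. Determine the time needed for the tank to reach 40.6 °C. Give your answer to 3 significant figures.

459 s

M c_p dT/dt = ṁ c_p (T_in − T) + Q̇.
τ = M/ṁ = 332.84 s; T_ss = T_in + Q̇/(ṁ c_p) = 45.991 °C.
T(t) = T_ss + (T₀ − T_ss) e^(−t/τ). Set T = 40.6:
e^(−t/τ) = (40.6 − 45.991)/(24.6 − 45.991) = 0.25202
t = −332.84 · ln(0.25202) = 458.73 s.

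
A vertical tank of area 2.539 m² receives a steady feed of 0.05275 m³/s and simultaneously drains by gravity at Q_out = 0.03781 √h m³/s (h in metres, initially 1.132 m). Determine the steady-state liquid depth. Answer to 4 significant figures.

1.946 m

A dh/dt = Q_in − 0.03781 √h. Steady state requires inflow = outflow:
Q_in = 0.03781 √h_ss ⇒ √h_ss = 0.05275/0.03781 = 1.39513.
h_ss = 1.39513² = 1.94640 m. (Since h₀ = 1.132 m < h_ss, the level will rise toward this value.)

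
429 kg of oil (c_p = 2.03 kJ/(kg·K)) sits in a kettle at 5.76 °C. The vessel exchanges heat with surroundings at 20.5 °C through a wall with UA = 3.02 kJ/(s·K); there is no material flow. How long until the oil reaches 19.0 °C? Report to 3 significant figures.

659 s

Unsteady energy balance on the tank contents: M c_p dT/dt = −UA(T − T_amb).
τ = M c_p/UA = 288.37 s; T_ss = T_amb = 20.500 °C.
T(t) = T_ss + (T₀ − T_ss)e^(−t/τ); set T = 19.0:
t = −τ ln[(T − T_ss)/(T₀ − T_ss)] = −288.37 · ln(0.10176) = 658.95 s.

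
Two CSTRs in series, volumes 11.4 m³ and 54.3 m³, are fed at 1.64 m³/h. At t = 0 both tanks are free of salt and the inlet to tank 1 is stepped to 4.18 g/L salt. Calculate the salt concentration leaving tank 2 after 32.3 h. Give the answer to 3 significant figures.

2.20 g/L

Species balance on tank i: dCᵢ/dt = (Cᵢ₋₁ − Cᵢ)/τᵢ with τᵢ = Vᵢ/Q.
τ₁ = 11.4/1.64 = 6.9512 h; τ₂ = 54.3/1.64 = 33.110 h.
Tank 1: C₁ = C_in(1 − e^(−t/τ₁)). Tank 2 (τ₁ ≠ τ₂): C₂ = C_in[1 − (τ₁ e^(−t/τ₁) − τ₂ e^(−t/τ₂))/(τ₁ − τ₂)].
At t = 32.3: e^(−t/τ₁) = 0.0095935, e^(−t/τ₂) = 0.37699.
C₂ = 4.18·[1 − (6.9512·0.0095935 − 33.110·0.37699)/(-26.159)] = 4.18·0.52538 = 2.1961 g/L.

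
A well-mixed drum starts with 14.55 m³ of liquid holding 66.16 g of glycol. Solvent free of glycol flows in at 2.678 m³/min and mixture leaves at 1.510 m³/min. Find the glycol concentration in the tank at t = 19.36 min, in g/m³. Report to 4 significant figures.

Let m(t) be the amount of glycol. Volume: V(t) = V₀ + (Q_in − Q_out) t = 14.55 + 1.16800 t; V(19.36) = 37.1625 m³.
Species balance (pure solvent in): dm/dt = −Q_out · m/V(t).
Separate: dm/m = −Q_out dt/V(t) ⇒ ln(m/m₀) = −(Q_out/(Q_in−Q_out)) ln(V/V₀).
m = m₀ (V₀/V)^(Q_out/(Q_in−Q_out)) = 66.16 × (14.55/37.1625)^(1.29281) = 19.6839 g.
C = m/V = 19.6839/37.1625 = 0.529670 g/m³.

0.5297 g/m³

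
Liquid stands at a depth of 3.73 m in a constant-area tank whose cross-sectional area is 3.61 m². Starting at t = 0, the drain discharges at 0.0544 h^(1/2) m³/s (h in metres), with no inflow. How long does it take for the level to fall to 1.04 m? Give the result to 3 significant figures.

121 s

A dh/dt = −Q_out = −0.0544 √h.
∫ h^(−1/2) dh = −(0.0544/A) ∫ dt, giving 2√h = 2√h₀ − (0.0544/A) t.
t = 2A(√h₀ − √h)/0.0544 = 2·3.61·(√3.73 − √1.04)/0.0544
  = 7.2200 × (1.9313 − 1.0198) / 0.0544 = 120.98 s.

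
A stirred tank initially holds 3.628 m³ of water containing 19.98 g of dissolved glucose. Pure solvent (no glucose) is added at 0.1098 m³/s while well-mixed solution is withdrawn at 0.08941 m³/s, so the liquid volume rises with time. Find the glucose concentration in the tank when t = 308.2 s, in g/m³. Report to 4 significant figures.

0.02457 g/m³

Total volume: dV/dt = Q_in − Q_out = 0.0203900 m³/s, so V(t) = 3.628 + 0.0203900 t and V(308.2) = 9.91220 m³.
No glucose enters, so dm/dt = −Q_out · (m/V).
Separate: dm/m = −Q_out dt/V(t) ⇒ ln(m/m₀) = −(Q_out/(Q_in−Q_out)) ln(V/V₀).
m = m₀ (V₀/V)^(Q_out/(Q_in−Q_out)) = 19.98 × (3.628/9.91220)^(4.38499) = 0.243520 g.
C = m/V = 0.243520/9.91220 = 0.0245677 g/m³.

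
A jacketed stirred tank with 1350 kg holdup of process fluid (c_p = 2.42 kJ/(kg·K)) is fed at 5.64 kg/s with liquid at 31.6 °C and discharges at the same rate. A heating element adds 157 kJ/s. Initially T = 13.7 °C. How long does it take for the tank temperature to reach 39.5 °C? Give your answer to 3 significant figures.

503 s

M c_p dT/dt = ṁ c_p (T_in − T) + Q̇.
τ = M/ṁ = 239.36 s; T_ss = T_in + Q̇/(ṁ c_p) = 43.103 °C.
T(t) = T_ss + (T₀ − T_ss) e^(−t/τ). Set T = 39.5:
e^(−t/τ) = (39.5 − 43.103)/(13.7 − 43.103) = 0.12253
t = −239.36 · ln(0.12253) = 502.51 s.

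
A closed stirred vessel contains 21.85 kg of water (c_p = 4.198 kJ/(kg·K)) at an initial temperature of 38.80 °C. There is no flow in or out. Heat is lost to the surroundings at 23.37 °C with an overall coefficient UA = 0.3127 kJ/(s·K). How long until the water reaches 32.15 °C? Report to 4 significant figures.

165.4 s

M c_p dT/dt = −UA(T − T_amb).
τ = M c_p/UA = 293.336 s; T_ss = T_amb = 23.3700 °C.
T(t) = T_ss + (T₀ − T_ss)e^(−t/τ); set T = 32.15:
t = −τ ln[(T − T_ss)/(T₀ − T_ss)] = −293.336 · ln(0.569021) = 165.394 s.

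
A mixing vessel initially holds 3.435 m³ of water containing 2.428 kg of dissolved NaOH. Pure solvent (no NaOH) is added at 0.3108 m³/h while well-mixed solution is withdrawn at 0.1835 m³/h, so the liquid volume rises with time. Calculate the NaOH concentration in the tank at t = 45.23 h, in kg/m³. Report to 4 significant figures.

0.06391 kg/m³

Let m(t) be the amount of NaOH. Volume: V(t) = V₀ + (Q_in − Q_out) t = 3.435 + 0.127300 t; V(45.23) = 9.19278 m³.
No NaOH enters, so dm/dt = −Q_out · (m/V).
dm/m = −Q_out dt/(V₀ + 0.127300 t); integrating gives ln(m/m₀) = −(Q_out/(Q_in−Q_out)) ln(V/V₀).
m = m₀ (V₀/V)^(Q_out/(Q_in−Q_out)) = 2.428 × (3.435/9.19278)^(1.44148) = 0.587474 kg.
C = m/V = 0.587474/9.19278 = 0.0639060 kg/m³.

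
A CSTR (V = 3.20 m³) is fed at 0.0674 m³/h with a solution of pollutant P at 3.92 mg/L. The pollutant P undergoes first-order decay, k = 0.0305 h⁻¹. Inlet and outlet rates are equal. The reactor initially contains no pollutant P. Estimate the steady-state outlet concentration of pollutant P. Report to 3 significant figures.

1.60 mg/L

Accumulation = in − out − consumed: V dC/dt = Q C_in − Q C − k V C.
Steady state (dC/dt = 0): C_ss = Q C_in/(Q + kV) = C_in/(1 + kV/Q).
C_ss = 0.0674·3.92/(0.0674 + 0.0305·3.20) = 0.26421/0.16500 = 1.6013 mg/L.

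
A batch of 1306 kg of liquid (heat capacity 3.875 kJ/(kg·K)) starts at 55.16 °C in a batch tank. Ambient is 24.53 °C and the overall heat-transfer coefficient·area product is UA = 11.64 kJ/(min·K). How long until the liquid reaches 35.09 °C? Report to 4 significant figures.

463.0 min

Lumped-capacitance energy balance: M c_p dT/dt = UA(T_amb − T).
τ = M c_p/UA = 434.772 min; T_ss = T_amb = 24.5300 °C.
T(t) = T_ss + (T₀ − T_ss)e^(−t/τ); set T = 35.09:
t = −τ ln[(T − T_ss)/(T₀ − T_ss)] = −434.772 · ln(0.344760) = 462.992 min.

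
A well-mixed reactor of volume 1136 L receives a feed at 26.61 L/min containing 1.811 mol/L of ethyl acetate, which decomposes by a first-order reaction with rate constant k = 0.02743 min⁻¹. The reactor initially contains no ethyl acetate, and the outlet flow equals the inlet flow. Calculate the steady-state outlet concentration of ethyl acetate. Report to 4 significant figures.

Species balance: V dC/dt = Q C_in − Q C − k V C.
Steady state (dC/dt = 0): C_ss = Q C_in/(Q + kV) = C_in/(1 + kV/Q).
C_ss = 26.61·1.811/(26.61 + 0.02743·1136) = 48.1907/57.7705 = 0.834175 mol/L.

0.8342 mol/L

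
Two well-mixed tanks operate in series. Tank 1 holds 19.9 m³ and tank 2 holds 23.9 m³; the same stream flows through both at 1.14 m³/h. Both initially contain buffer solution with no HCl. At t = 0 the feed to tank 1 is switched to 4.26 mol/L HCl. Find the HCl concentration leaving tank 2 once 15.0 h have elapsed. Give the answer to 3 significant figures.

0.789 mol/L

Species balance on tank i: dCᵢ/dt = (Cᵢ₋₁ − Cᵢ)/τᵢ with τᵢ = Vᵢ/Q.
τ₁ = 19.9/1.14 = 17.456 h; τ₂ = 23.9/1.14 = 20.965 h.
Tank 1: C₁ = C_in(1 − e^(−t/τ₁)). Tank 2 (τ₁ ≠ τ₂): C₂ = C_in[1 − (τ₁ e^(−t/τ₁) − τ₂ e^(−t/τ₂))/(τ₁ − τ₂)].
At t = 15.0: e^(−t/τ₁) = 0.42346, e^(−t/τ₂) = 0.48896.
C₂ = 4.26·[1 − (17.456·0.42346 − 20.965·0.48896)/(-3.5088)] = 4.26·0.18520 = 0.78894 mol/L.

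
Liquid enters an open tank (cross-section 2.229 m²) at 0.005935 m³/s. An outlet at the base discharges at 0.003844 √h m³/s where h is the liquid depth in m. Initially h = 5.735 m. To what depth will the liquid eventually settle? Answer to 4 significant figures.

Level balance: A dh/dt = 0.005935 − 0.003844 √h. Setting dh/dt = 0:
Q_in = 0.003844 √h_ss ⇒ √h_ss = 0.005935/0.003844 = 1.54396.
h_ss = 1.54396² = 2.38383 m. (Since h₀ = 5.735 m > h_ss, the level will fall toward this value.)

2.384 m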